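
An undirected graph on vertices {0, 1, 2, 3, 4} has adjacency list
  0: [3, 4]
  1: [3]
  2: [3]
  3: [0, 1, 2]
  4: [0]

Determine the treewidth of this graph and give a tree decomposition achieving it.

The largest bag has 2 vertices, giving width 1; this decomposition certifies tw(G) ≤ 1. Since G has at least one edge (e.g. 0–4), it is not an edgeless graph, so tw(G) ≥ 1. The upper and lower bounds meet at 1, so that is the treewidth.

Treewidth 1.
One optimal decomposition is:
Bags: B1 = {0, 4}  B2 = {0, 3}  B3 = {1, 3}  B4 = {2, 3}
Tree: B1–B2, B2–B3, B2–B4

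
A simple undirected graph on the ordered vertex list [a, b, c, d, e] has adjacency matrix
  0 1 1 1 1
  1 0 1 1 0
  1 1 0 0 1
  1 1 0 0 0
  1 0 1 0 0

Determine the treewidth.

2

A width-2 tree decomposition is:
Bags: B1 = {a, b, c}  B2 = {a, b, d}  B3 = {a, c, e}
Tree: B1–B2, B1–B3
Every bag has size at most 3, so the width is 3 − 1 = 2 and tw(G) ≤ 2. On the other hand G contains the 3-clique {a, b, d}. A clique must lie in a single bag of any decomposition, so no decomposition can have width below 2. Combining the bounds, tw(G) = 2.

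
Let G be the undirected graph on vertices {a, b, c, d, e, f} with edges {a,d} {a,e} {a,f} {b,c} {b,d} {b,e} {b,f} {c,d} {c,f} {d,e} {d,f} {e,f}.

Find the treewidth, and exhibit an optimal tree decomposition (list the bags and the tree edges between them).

Every bag has size at most 4, so the width is 4 − 1 = 3 and tw(G) ≤ 3. On the other hand G contains the 4-clique {a, d, e, f}. A clique must lie in a single bag of any decomposition, so no decomposition can have width below 3. Hence tw(G) = 3 exactly.

Treewidth 3.
Bags: B1 = {a, d, e, f}  B2 = {b, d, e, f}  B3 = {b, c, d, f}
Tree: B1–B2, B2–B3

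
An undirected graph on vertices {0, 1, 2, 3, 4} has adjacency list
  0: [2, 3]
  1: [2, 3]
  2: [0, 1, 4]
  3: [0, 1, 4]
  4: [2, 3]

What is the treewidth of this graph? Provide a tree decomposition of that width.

Every bag has size at most 3, so the width is 3 − 1 = 2 and tw(G) ≤ 2. Since 1–2–4–3–1 is a cycle in G, G is not acyclic. Forests are exactly the graphs of treewidth ≤ 1, so tw(G) ≥ 2. Hence tw(G) = 2 exactly.

Treewidth 2.
Bags: B1 = {1, 2, 3}  B2 = {2, 3, 4}  B3 = {0, 2, 3}
Tree: B1–B2, B2–B3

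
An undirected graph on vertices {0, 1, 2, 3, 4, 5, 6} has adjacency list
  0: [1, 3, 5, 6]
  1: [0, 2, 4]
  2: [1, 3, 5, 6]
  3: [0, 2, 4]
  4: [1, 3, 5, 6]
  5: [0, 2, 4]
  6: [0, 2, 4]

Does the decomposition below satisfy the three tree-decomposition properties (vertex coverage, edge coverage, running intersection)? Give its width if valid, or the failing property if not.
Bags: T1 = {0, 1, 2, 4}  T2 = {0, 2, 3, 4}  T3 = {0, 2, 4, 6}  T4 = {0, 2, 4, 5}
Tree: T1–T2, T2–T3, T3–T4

Yes; width 3.

Vertex coverage: the bags together contain {0, 1, 2, 3, 4, 5, 6}, the full vertex set. Edge coverage: each edge of G has both endpoints in at least one bag. Running intersection: for every vertex, the bags containing it form a connected subtree. All three properties hold, so this is a valid tree decomposition of width max|bag| − 1 = 3, and hence tw(G) ≤ 3.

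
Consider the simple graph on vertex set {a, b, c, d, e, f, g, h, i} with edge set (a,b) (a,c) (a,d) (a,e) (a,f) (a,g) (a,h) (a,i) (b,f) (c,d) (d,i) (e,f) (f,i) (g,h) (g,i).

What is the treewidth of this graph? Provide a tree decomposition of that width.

Treewidth 2.
Bags: B1 = {a, g, i}  B2 = {a, f, i}  B3 = {a, d, i}  B4 = {a, g, h}  B5 = {a, c, d}  B6 = {a, e, f}  B7 = {a, b, f}
Tree: B1–B2, B1–B3, B1–B4, B3–B5, B2–B6, B6–B7

The largest bag has 3 vertices, giving width 2; this decomposition certifies tw(G) ≤ 2. Conversely, {a, c, d} is a clique of size 3, and the vertices of any clique must share a bag in every tree decomposition; so some bag has ≥ 3 vertices and tw(G) ≥ 2. Therefore the treewidth is 2.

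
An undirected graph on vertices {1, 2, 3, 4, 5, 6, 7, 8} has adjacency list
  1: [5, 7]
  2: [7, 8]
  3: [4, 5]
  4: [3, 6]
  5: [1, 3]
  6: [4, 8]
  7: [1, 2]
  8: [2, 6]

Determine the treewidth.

2

A width-2 tree decomposition is:
Bags: B1 = {1, 5, 7}  B2 = {3, 5, 7}  B3 = {3, 4, 7}  B4 = {4, 6, 7}  B5 = {6, 7, 8}  B6 = {2, 7, 8}
Tree: B1–B2, B2–B3, B3–B4, B4–B5, B5–B6
Every bag has size at most 3, so the width is 3 − 1 = 2 and tw(G) ≤ 2. The edges 7–1–5–3–4–6–8–2–7 form a cycle, so G is not a tree and its treewidth is at least 2. Therefore the treewidth is 2.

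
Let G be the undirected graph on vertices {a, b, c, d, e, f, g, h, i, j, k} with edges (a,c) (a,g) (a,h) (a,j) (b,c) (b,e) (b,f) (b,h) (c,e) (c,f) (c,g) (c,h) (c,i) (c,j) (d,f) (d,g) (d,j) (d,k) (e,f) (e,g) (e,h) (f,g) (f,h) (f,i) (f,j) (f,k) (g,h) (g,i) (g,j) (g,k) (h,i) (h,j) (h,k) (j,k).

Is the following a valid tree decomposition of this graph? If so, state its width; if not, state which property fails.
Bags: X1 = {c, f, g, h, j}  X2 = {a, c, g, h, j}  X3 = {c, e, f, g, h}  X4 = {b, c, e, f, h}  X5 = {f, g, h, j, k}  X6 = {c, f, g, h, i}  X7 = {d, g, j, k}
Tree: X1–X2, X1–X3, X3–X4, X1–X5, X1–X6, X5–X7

A tree decomposition must satisfy three properties: every vertex lies in some bag; for every edge, both endpoints lie together in some bag; and for every vertex, the bags containing it form a connected subtree. Here edge (f,d) lies in no bag, so the decomposition is invalid.

No — edge (f,d) lies in no bag.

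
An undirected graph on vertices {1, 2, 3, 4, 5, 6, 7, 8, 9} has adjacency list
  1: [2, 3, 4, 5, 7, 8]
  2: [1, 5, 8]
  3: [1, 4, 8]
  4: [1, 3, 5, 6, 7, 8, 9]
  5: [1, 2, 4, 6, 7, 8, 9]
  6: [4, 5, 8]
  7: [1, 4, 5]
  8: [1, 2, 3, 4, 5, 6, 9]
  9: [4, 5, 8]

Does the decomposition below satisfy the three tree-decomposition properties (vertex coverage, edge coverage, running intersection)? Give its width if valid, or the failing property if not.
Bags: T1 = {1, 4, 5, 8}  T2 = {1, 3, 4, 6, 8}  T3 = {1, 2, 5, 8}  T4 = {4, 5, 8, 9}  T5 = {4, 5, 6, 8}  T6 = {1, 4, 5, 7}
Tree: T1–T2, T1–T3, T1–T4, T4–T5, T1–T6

A tree decomposition must satisfy three properties: every vertex lies in some bag; for every edge, both endpoints lie together in some bag; and for every vertex, the bags containing it form a connected subtree. Here bags containing vertex 6 are not connected in the tree, so the decomposition is invalid.

No — bags containing vertex 6 are not connected in the tree.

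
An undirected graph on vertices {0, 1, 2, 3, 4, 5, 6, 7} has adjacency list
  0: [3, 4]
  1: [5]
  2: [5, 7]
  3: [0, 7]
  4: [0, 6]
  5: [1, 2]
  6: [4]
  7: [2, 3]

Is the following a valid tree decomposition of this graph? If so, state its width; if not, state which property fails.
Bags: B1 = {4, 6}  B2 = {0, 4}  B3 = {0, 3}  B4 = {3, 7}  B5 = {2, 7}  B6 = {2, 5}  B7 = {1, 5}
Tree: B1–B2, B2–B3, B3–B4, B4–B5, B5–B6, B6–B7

Checking the three conditions: (i) the bags cover all of {0, 1, 2, 3, 4, 5, 6, 7}; (ii) for each edge, some bag contains both endpoints; (iii) the bags containing any fixed vertex form a subtree. All hold, so the decomposition is valid with width 2 − 1 = 1.

Yes; width 1.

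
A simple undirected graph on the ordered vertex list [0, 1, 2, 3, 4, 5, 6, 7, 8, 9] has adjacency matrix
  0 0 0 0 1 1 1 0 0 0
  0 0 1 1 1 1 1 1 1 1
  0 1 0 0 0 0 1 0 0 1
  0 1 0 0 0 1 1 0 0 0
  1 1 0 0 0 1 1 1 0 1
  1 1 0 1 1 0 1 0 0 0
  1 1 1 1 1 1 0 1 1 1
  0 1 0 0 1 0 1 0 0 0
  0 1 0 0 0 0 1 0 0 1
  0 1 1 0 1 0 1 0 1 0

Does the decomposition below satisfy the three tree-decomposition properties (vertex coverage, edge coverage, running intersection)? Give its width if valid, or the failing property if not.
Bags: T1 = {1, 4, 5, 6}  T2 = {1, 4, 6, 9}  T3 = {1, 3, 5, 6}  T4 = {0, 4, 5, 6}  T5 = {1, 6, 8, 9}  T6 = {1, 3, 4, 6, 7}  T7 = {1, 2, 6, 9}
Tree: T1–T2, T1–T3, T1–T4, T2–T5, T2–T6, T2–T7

No — bags containing vertex 3 are not connected in the tree.

A tree decomposition must satisfy three properties: every vertex lies in some bag; for every edge, both endpoints lie together in some bag; and for every vertex, the bags containing it form a connected subtree. Here bags containing vertex 3 are not connected in the tree, so the decomposition is invalid.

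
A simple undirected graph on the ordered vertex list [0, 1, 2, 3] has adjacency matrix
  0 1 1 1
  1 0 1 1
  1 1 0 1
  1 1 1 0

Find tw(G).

3

A width-3 tree decomposition is:
Bags: B1 = {0, 1, 2, 3}
Tree: (single bag)
A single bag containing all 4 vertices is trivially a valid decomposition of width 3. For the lower bound, the 4 vertices {0, 1, 2, 3} are pairwise adjacent, and any tree decomposition puts a clique entirely inside one bag — forcing width ≥ 3. The upper and lower bounds meet at 3, so that is the treewidth.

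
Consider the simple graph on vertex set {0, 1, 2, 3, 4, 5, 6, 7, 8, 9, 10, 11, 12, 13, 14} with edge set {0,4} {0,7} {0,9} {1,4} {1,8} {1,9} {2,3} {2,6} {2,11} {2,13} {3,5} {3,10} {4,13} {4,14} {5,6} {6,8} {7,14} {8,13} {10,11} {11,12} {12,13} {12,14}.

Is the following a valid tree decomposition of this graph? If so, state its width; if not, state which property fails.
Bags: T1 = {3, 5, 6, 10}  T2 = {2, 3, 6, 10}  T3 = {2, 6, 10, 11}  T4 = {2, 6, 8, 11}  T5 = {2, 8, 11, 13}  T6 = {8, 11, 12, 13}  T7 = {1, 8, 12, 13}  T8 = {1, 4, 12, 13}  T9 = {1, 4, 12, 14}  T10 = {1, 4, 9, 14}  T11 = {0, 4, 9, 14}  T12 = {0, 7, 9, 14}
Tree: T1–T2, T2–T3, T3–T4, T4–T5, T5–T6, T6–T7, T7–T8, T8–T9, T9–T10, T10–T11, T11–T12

Vertex coverage: the bags together contain {0, 1, 2, 3, 4, 5, 6, 7, 8, 9, 10, 11, 12, 13, 14}, the full vertex set. Edge coverage: each edge of G has both endpoints in at least one bag. Running intersection: for every vertex, the bags containing it form a connected subtree. All three properties hold, so this is a valid tree decomposition of width max|bag| − 1 = 3, and hence tw(G) ≤ 3.

Yes; width 3.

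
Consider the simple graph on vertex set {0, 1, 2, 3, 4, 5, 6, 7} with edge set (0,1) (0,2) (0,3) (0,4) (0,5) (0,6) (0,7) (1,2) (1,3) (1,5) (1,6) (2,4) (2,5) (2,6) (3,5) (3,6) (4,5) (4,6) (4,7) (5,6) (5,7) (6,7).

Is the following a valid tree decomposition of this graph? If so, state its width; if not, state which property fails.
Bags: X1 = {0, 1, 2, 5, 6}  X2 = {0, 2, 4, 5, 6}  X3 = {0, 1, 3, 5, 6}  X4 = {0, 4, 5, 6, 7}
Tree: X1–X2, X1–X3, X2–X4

Checking the three conditions: (i) the bags cover all of {0, 1, 2, 3, 4, 5, 6, 7}; (ii) for each edge, some bag contains both endpoints; (iii) the bags containing any fixed vertex form a subtree. All hold, so the decomposition is valid with width 5 − 1 = 4.

Yes; width 4.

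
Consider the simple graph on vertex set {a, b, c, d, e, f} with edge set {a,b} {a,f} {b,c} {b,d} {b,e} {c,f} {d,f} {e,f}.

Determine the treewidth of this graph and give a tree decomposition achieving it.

Treewidth 2.
One such decomposition:
Bags: B1 = {a, b, f}  B2 = {b, c, f}  B3 = {b, e, f}  B4 = {b, d, f}
Tree: B1–B2, B2–B3, B3–B4

Every bag has size at most 3, so the width is 3 − 1 = 2 and tw(G) ≤ 2. For the lower bound, G contains the cycle a–f–c–b–a, so G is not a forest; only forests have treewidth ≤ 1, hence tw(G) ≥ 2. The upper and lower bounds meet at 2, so that is the treewidth.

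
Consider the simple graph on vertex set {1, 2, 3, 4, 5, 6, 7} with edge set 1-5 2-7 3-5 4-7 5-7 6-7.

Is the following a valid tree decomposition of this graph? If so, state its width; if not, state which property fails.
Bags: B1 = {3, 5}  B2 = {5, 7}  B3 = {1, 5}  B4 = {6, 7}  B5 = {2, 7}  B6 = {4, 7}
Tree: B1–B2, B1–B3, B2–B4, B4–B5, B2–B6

Vertex coverage: the bags together contain {1, 2, 3, 4, 5, 6, 7}, the full vertex set. Edge coverage: each edge of G has both endpoints in at least one bag. Running intersection: for every vertex, the bags containing it form a connected subtree. All three properties hold, so this is a valid tree decomposition of width max|bag| − 1 = 1, and hence tw(G) ≤ 1.

Yes; width 1.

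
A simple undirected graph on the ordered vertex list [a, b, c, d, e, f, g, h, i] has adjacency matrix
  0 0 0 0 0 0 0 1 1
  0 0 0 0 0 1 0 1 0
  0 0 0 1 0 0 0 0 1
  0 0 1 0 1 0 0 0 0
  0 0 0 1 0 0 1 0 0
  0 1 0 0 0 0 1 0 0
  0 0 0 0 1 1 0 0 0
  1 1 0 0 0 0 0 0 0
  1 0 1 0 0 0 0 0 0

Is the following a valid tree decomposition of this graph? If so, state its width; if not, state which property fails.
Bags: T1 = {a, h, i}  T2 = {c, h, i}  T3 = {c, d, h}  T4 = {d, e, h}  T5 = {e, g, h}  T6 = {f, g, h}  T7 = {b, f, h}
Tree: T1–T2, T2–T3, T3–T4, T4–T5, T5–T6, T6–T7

Vertex coverage: the bags together contain {a, b, c, d, e, f, g, h, i}, the full vertex set. Edge coverage: each edge of G has both endpoints in at least one bag. Running intersection: for every vertex, the bags containing it form a connected subtree. All three properties hold, so this is a valid tree decomposition of width max|bag| − 1 = 2, and hence tw(G) ≤ 2.

Yes; width 2.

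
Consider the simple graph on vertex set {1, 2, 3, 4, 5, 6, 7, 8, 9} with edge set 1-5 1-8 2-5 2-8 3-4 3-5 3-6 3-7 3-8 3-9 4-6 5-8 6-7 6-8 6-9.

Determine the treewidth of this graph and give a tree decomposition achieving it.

Each bag holds 3 vertices, so the decomposition has width 2, which upper-bounds the treewidth. On the other hand G contains the 3-clique {1, 5, 8}. A clique must lie in a single bag of any decomposition, so no decomposition can have width below 2. Therefore the treewidth is 2.

Treewidth 2.
One optimal decomposition is:
Bags: B1 = {3, 6, 9}  B2 = {3, 6, 8}  B3 = {3, 4, 6}  B4 = {3, 5, 8}  B5 = {1, 5, 8}  B6 = {2, 5, 8}  B7 = {3, 6, 7}
Tree: B1–B2, B1–B3, B2–B4, B4–B5, B5–B6, B1–B7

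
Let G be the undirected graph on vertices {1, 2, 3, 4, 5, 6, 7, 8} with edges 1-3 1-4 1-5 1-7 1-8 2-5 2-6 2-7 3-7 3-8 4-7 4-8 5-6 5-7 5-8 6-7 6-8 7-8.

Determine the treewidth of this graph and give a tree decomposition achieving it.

Treewidth 3.
One such decomposition:
Bags: B1 = {5, 6, 7, 8}  B2 = {1, 5, 7, 8}  B3 = {1, 4, 7, 8}  B4 = {2, 5, 6, 7}  B5 = {1, 3, 7, 8}
Tree: B1–B2, B2–B3, B1–B4, B3–B5

The largest bag has 4 vertices, giving width 3; this decomposition certifies tw(G) ≤ 3. For the lower bound, the 4 vertices {1, 3, 7, 8} are pairwise adjacent, and any tree decomposition puts a clique entirely inside one bag — forcing width ≥ 3. Hence tw(G) = 3 exactly.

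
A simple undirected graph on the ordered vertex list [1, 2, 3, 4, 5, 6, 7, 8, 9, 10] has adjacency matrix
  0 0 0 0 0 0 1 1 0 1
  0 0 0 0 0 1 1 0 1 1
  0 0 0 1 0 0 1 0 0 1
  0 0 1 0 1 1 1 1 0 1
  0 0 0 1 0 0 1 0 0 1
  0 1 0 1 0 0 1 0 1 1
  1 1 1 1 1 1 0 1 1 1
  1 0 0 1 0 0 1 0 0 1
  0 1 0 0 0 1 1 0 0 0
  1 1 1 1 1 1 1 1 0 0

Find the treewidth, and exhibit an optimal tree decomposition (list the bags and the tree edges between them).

Every bag has size at most 4, so the width is 4 − 1 = 3 and tw(G) ≤ 3. For the lower bound, the 4 vertices {2, 6, 7, 9} are pairwise adjacent, and any tree decomposition puts a clique entirely inside one bag — forcing width ≥ 3. Hence tw(G) = 3 exactly.

Treewidth 3.
One such decomposition:
Bags: B1 = {4, 6, 7, 10}  B2 = {4, 7, 8, 10}  B3 = {1, 7, 8, 10}  B4 = {2, 6, 7, 10}  B5 = {4, 5, 7, 10}  B6 = {3, 4, 7, 10}  B7 = {2, 6, 7, 9}
Tree: B1–B2, B2–B3, B1–B4, B1–B5, B2–B6, B4–B7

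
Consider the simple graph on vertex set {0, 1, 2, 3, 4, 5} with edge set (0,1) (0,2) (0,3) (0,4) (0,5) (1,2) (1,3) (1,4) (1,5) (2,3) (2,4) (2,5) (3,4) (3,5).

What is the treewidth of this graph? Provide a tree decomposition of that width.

Treewidth 4.
One optimal decomposition is:
Bags: B1 = {0, 1, 2, 3, 5}  B2 = {0, 1, 2, 3, 4}
Tree: B1–B2

Every bag has size at most 5, so the width is 5 − 1 = 4 and tw(G) ≤ 4. Conversely, {0, 1, 2, 3, 4} is a clique of size 5, and the vertices of any clique must share a bag in every tree decomposition; so some bag has ≥ 5 vertices and tw(G) ≥ 4. Hence tw(G) = 4 exactly.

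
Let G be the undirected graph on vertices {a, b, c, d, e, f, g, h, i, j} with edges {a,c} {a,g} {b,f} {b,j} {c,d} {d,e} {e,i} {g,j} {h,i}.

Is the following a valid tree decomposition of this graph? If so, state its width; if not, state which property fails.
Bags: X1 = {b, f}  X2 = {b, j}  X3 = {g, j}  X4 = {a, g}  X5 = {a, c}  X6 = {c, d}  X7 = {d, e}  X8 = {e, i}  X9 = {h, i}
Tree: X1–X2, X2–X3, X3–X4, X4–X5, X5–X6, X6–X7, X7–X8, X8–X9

Yes; width 1.

Every vertex of G appears in some bag (union = {a, b, c, d, e, f, g, h, i, j}); every edge is covered by a bag; and for each vertex v the set of bags containing v is connected in the bag tree. The decomposition is therefore valid. The largest bag has 2 vertices, so the width is 1.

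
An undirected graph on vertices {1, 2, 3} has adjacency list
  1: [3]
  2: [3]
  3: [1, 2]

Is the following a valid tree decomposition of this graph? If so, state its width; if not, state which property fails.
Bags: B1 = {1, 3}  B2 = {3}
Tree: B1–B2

A tree decomposition must satisfy three properties: every vertex lies in some bag; for every edge, both endpoints lie together in some bag; and for every vertex, the bags containing it form a connected subtree. Here vertex 2 appears in no bag, so the decomposition is invalid.

No — vertex 2 appears in no bag.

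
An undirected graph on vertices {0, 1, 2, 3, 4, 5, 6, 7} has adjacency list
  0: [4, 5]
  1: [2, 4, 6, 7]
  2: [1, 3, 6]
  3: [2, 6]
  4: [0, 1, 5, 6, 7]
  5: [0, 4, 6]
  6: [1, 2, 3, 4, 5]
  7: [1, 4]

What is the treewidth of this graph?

2

A width-2 tree decomposition is:
Bags: B1 = {1, 4, 6}  B2 = {4, 5, 6}  B3 = {1, 4, 7}  B4 = {1, 2, 6}  B5 = {0, 4, 5}  B6 = {2, 3, 6}
Tree: B1–B2, B1–B3, B1–B4, B2–B5, B4–B6
Every bag has size at most 3, so the width is 3 − 1 = 2 and tw(G) ≤ 2. On the other hand G contains the 3-clique {1, 2, 6}. A clique must lie in a single bag of any decomposition, so no decomposition can have width below 2. The upper and lower bounds meet at 2, so that is the treewidth.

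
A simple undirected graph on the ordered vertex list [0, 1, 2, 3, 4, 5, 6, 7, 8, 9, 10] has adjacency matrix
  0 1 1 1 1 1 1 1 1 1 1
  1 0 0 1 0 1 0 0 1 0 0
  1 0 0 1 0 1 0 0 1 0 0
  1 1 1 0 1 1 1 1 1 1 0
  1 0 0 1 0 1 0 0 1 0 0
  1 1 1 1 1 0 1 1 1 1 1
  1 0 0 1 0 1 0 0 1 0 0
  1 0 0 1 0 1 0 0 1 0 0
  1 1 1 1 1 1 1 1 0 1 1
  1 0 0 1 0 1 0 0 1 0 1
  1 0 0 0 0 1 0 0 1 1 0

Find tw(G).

A width-4 tree decomposition is:
Bags: B1 = {0, 3, 5, 6, 8}  B2 = {0, 3, 4, 5, 8}  B3 = {0, 3, 5, 7, 8}  B4 = {0, 3, 5, 8, 9}  B5 = {0, 1, 3, 5, 8}  B6 = {0, 5, 8, 9, 10}  B7 = {0, 2, 3, 5, 8}
Tree: B1–B2, B1–B3, B1–B4, B1–B5, B4–B6, B4–B7
Every bag has size at most 5, so the width is 5 − 1 = 4 and tw(G) ≤ 4. Conversely, {0, 5, 8, 9, 10} is a clique of size 5, and the vertices of any clique must share a bag in every tree decomposition; so some bag has ≥ 5 vertices and tw(G) ≥ 4. Therefore the treewidth is 4.

4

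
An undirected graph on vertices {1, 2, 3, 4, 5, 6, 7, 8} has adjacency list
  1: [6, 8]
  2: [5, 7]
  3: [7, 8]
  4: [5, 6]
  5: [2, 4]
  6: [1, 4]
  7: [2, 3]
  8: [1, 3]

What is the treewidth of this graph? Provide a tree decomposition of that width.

Treewidth 2.
One optimal decomposition is:
Bags: B1 = {1, 6, 8}  B2 = {4, 6, 8}  B3 = {4, 5, 8}  B4 = {2, 5, 8}  B5 = {2, 7, 8}  B6 = {3, 7, 8}
Tree: B1–B2, B2–B3, B3–B4, B4–B5, B5–B6

The largest bag has 3 vertices, giving width 2; this decomposition certifies tw(G) ≤ 2. Since 8–1–6–4–5–2–7–3–8 is a cycle in G, G is not acyclic. Forests are exactly the graphs of treewidth ≤ 1, so tw(G) ≥ 2. The upper and lower bounds meet at 2, so that is the treewidth.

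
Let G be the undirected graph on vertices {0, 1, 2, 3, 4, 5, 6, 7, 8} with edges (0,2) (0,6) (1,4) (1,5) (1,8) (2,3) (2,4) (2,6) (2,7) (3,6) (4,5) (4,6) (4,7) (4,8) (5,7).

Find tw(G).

2

A width-2 tree decomposition is:
Bags: B1 = {2, 4, 7}  B2 = {2, 4, 6}  B3 = {2, 3, 6}  B4 = {0, 2, 6}  B5 = {4, 5, 7}  B6 = {1, 4, 5}  B7 = {1, 4, 8}
Tree: B1–B2, B2–B3, B3–B4, B1–B5, B5–B6, B6–B7
Each bag holds 3 vertices, so the decomposition has width 2, which upper-bounds the treewidth. Conversely, {0, 2, 6} is a clique of size 3, and the vertices of any clique must share a bag in every tree decomposition; so some bag has ≥ 3 vertices and tw(G) ≥ 2. Hence tw(G) = 2 exactly.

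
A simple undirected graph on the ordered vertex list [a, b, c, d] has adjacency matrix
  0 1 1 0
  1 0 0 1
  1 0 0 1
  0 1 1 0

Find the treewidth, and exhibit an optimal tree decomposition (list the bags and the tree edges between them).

Treewidth 2.
One such decomposition:
Bags: B1 = {a, c, d}  B2 = {a, b, d}
Tree: B1–B2

Each bag holds 3 vertices, so the decomposition has width 2, which upper-bounds the treewidth. The edges a–c–d–b–a form a cycle, so G is not a tree and its treewidth is at least 2. Combining the bounds, tw(G) = 2.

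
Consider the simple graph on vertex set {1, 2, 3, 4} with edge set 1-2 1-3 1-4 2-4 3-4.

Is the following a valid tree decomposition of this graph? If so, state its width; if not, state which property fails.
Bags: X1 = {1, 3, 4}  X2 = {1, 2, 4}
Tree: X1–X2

Checking the three conditions: (i) the bags cover all of {1, 2, 3, 4}; (ii) for each edge, some bag contains both endpoints; (iii) the bags containing any fixed vertex form a subtree. All hold, so the decomposition is valid with width 3 − 1 = 2.

Yes; width 2.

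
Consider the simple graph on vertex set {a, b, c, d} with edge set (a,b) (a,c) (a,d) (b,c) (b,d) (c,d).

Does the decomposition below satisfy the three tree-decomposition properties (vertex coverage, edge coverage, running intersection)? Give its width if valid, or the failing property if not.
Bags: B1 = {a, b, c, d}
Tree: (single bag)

Every vertex of G appears in some bag (union = {a, b, c, d}); every edge is covered by a bag; and for each vertex v the set of bags containing v is connected in the bag tree. The decomposition is therefore valid. The largest bag has 4 vertices, so the width is 3.

Yes; width 3.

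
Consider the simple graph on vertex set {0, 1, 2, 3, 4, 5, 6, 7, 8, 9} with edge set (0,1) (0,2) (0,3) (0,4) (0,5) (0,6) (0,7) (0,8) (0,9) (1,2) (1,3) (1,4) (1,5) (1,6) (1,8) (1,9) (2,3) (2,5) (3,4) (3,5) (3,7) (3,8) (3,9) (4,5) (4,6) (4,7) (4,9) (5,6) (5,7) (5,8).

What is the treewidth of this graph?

4

A width-4 tree decomposition is:
Bags: B1 = {0, 1, 3, 4, 9}  B2 = {0, 1, 3, 4, 5}  B3 = {0, 1, 3, 5, 8}  B4 = {0, 1, 4, 5, 6}  B5 = {0, 3, 4, 5, 7}  B6 = {0, 1, 2, 3, 5}
Tree: B1–B2, B2–B3, B2–B4, B2–B5, B3–B6
Each bag holds 5 vertices, so the decomposition has width 4, which upper-bounds the treewidth. For the lower bound, the 5 vertices {0, 1, 3, 4, 9} are pairwise adjacent, and any tree decomposition puts a clique entirely inside one bag — forcing width ≥ 4. Hence tw(G) = 4 exactly.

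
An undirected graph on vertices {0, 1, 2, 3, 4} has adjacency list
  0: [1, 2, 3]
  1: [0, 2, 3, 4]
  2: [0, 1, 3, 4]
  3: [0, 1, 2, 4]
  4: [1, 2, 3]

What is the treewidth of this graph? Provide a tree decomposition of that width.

Treewidth 3.
Bags: B1 = {1, 2, 3, 4}  B2 = {0, 1, 2, 3}
Tree: B1–B2

Each bag holds 4 vertices, so the decomposition has width 3, which upper-bounds the treewidth. For the lower bound, the 4 vertices {0, 1, 2, 3} are pairwise adjacent, and any tree decomposition puts a clique entirely inside one bag — forcing width ≥ 3. The upper and lower bounds meet at 3, so that is the treewidth.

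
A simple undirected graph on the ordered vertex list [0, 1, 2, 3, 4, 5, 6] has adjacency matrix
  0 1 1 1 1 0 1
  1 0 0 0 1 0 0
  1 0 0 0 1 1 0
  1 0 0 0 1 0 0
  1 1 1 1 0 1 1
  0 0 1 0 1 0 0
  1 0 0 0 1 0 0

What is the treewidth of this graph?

2

A width-2 tree decomposition is:
Bags: B1 = {0, 2, 4}  B2 = {2, 4, 5}  B3 = {0, 4, 6}  B4 = {0, 3, 4}  B5 = {0, 1, 4}
Tree: B1–B2, B1–B3, B1–B4, B4–B5
Each bag holds 3 vertices, so the decomposition has width 2, which upper-bounds the treewidth. For the lower bound, the 3 vertices {0, 1, 4} are pairwise adjacent, and any tree decomposition puts a clique entirely inside one bag — forcing width ≥ 2. Combining the bounds, tw(G) = 2.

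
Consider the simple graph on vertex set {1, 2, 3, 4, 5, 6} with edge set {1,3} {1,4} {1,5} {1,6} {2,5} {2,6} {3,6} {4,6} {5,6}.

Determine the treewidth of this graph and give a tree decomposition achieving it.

Treewidth 2.
One optimal decomposition is:
Bags: B1 = {1, 3, 6}  B2 = {1, 5, 6}  B3 = {1, 4, 6}  B4 = {2, 5, 6}
Tree: B1–B2, B2–B3, B2–B4

Each bag holds 3 vertices, so the decomposition has width 2, which upper-bounds the treewidth. On the other hand G contains the 3-clique {1, 3, 6}. A clique must lie in a single bag of any decomposition, so no decomposition can have width below 2. Combining the bounds, tw(G) = 2.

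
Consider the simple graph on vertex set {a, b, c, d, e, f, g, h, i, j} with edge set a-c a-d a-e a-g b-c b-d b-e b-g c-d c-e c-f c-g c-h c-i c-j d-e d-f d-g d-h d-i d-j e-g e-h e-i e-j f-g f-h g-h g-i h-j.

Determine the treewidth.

4

A width-4 tree decomposition is:
Bags: B1 = {c, d, e, g, i}  B2 = {b, c, d, e, g}  B3 = {c, d, e, g, h}  B4 = {c, d, f, g, h}  B5 = {c, d, e, h, j}  B6 = {a, c, d, e, g}
Tree: B1–B2, B2–B3, B3–B4, B3–B5, B2–B6
The largest bag has 5 vertices, giving width 4; this decomposition certifies tw(G) ≤ 4. On the other hand G contains the 5-clique {c, d, e, g, h}. A clique must lie in a single bag of any decomposition, so no decomposition can have width below 4. Therefore the treewidth is 4.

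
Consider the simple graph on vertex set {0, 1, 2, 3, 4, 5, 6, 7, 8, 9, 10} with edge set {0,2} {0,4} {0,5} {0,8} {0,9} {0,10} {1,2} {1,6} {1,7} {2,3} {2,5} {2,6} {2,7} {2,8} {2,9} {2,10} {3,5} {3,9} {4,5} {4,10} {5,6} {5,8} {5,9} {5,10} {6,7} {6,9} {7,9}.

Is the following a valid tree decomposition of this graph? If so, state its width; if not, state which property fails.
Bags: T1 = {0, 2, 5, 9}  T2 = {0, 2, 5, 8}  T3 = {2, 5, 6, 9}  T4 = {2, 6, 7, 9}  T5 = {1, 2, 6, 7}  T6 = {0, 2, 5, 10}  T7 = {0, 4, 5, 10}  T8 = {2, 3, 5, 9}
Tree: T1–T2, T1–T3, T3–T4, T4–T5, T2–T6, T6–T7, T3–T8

Yes; width 3.

Checking the three conditions: (i) the bags cover all of {0, 1, 2, 3, 4, 5, 6, 7, 8, 9, 10}; (ii) for each edge, some bag contains both endpoints; (iii) the bags containing any fixed vertex form a subtree. All hold, so the decomposition is valid with width 4 − 1 = 3.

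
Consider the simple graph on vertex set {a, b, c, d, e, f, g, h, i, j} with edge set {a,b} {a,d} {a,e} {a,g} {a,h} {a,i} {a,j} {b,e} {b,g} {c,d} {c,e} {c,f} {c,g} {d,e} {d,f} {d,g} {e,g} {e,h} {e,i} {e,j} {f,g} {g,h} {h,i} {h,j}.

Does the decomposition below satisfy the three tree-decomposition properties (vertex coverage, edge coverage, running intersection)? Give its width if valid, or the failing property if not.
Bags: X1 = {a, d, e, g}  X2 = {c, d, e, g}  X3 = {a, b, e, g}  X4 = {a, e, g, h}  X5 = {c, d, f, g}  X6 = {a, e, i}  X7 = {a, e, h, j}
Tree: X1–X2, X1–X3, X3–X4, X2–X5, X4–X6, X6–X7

A tree decomposition must satisfy three properties: every vertex lies in some bag; for every edge, both endpoints lie together in some bag; and for every vertex, the bags containing it form a connected subtree. Here edge (h,i) lies in no bag, so the decomposition is invalid.

No — edge (h,i) lies in no bag.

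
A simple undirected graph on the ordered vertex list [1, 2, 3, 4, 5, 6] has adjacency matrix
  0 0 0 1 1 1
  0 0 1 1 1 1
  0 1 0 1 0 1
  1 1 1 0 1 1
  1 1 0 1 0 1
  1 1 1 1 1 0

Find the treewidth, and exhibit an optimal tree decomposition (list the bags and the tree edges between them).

Treewidth 3.
Bags: B1 = {2, 4, 5, 6}  B2 = {1, 4, 5, 6}  B3 = {2, 3, 4, 6}
Tree: B1–B2, B1–B3

Every bag has size at most 4, so the width is 4 − 1 = 3 and tw(G) ≤ 3. On the other hand G contains the 4-clique {1, 4, 5, 6}. A clique must lie in a single bag of any decomposition, so no decomposition can have width below 3. Therefore the treewidth is 3.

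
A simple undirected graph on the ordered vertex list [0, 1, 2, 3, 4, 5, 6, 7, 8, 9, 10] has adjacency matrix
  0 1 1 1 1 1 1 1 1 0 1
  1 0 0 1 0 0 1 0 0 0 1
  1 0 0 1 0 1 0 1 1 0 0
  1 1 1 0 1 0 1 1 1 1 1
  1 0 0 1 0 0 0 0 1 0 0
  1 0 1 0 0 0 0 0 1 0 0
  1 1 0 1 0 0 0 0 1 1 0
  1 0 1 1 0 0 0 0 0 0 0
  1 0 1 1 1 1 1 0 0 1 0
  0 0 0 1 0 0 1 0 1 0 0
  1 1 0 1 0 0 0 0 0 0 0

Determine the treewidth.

3

A width-3 tree decomposition is:
Bags: B1 = {0, 2, 3, 8}  B2 = {0, 2, 5, 8}  B3 = {0, 3, 6, 8}  B4 = {0, 1, 3, 6}  B5 = {0, 2, 3, 7}  B6 = {0, 3, 4, 8}  B7 = {0, 1, 3, 10}  B8 = {3, 6, 8, 9}
Tree: B1–B2, B1–B3, B3–B4, B1–B5, B3–B6, B4–B7, B3–B8
Each bag holds 4 vertices, so the decomposition has width 3, which upper-bounds the treewidth. On the other hand G contains the 4-clique {0, 2, 3, 8}. A clique must lie in a single bag of any decomposition, so no decomposition can have width below 3. Therefore the treewidth is 3.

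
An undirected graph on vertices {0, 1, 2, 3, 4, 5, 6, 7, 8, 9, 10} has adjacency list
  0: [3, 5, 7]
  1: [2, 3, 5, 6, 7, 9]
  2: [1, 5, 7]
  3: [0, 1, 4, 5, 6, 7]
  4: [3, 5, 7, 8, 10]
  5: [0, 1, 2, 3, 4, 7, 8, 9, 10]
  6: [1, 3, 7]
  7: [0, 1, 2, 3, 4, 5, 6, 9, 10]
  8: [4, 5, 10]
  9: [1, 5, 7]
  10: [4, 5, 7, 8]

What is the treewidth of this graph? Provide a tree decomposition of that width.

Treewidth 3.
One such decomposition:
Bags: B1 = {1, 5, 7, 9}  B2 = {1, 2, 5, 7}  B3 = {1, 3, 5, 7}  B4 = {0, 3, 5, 7}  B5 = {3, 4, 5, 7}  B6 = {4, 5, 7, 10}  B7 = {1, 3, 6, 7}  B8 = {4, 5, 8, 10}
Tree: B1–B2, B1–B3, B3–B4, B4–B5, B5–B6, B3–B7, B6–B8

Each bag holds 4 vertices, so the decomposition has width 3, which upper-bounds the treewidth. For the lower bound, the 4 vertices {4, 5, 8, 10} are pairwise adjacent, and any tree decomposition puts a clique entirely inside one bag — forcing width ≥ 3. Therefore the treewidth is 3.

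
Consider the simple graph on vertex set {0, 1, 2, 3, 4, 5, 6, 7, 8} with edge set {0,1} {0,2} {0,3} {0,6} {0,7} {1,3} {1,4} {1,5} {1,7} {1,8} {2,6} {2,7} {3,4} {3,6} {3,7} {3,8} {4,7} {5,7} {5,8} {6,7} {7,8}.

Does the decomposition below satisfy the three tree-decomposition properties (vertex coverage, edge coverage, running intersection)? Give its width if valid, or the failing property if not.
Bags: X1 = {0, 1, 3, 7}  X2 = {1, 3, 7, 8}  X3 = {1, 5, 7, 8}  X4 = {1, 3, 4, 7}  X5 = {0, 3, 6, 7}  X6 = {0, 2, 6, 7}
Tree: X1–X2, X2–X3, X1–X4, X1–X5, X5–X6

Yes; width 3.

Vertex coverage: the bags together contain {0, 1, 2, 3, 4, 5, 6, 7, 8}, the full vertex set. Edge coverage: each edge of G has both endpoints in at least one bag. Running intersection: for every vertex, the bags containing it form a connected subtree. All three properties hold, so this is a valid tree decomposition of width max|bag| − 1 = 3, and hence tw(G) ≤ 3.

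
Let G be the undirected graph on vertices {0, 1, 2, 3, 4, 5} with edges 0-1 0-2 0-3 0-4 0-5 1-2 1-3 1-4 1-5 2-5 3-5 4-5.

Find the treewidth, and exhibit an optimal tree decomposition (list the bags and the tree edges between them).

Each bag holds 4 vertices, so the decomposition has width 3, which upper-bounds the treewidth. On the other hand G contains the 4-clique {0, 1, 2, 5}. A clique must lie in a single bag of any decomposition, so no decomposition can have width below 3. Hence tw(G) = 3 exactly.

Treewidth 3.
One optimal decomposition is:
Bags: B1 = {0, 1, 2, 5}  B2 = {0, 1, 3, 5}  B3 = {0, 1, 4, 5}
Tree: B1–B2, B2–B3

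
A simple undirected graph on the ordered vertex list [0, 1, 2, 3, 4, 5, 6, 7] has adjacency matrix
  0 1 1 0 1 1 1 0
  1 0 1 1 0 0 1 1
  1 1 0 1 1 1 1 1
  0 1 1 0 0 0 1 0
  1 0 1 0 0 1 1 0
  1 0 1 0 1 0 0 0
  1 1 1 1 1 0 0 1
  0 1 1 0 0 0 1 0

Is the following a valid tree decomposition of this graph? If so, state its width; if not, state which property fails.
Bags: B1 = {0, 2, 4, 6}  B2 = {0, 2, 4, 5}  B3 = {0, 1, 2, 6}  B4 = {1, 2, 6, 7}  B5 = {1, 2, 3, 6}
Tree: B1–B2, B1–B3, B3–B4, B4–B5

Yes; width 3.

Every vertex of G appears in some bag (union = {0, 1, 2, 3, 4, 5, 6, 7}); every edge is covered by a bag; and for each vertex v the set of bags containing v is connected in the bag tree. The decomposition is therefore valid. The largest bag has 4 vertices, so the width is 3.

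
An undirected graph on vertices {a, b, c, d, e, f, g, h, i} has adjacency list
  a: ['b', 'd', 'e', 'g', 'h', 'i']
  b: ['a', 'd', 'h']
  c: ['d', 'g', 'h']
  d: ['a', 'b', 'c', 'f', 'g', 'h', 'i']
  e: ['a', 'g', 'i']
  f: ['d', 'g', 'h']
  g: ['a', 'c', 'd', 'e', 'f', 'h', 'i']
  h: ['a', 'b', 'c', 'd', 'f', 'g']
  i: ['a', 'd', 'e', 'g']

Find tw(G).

3

A width-3 tree decomposition is:
Bags: B1 = {a, d, g, h}  B2 = {d, f, g, h}  B3 = {a, b, d, h}  B4 = {c, d, g, h}  B5 = {a, d, g, i}  B6 = {a, e, g, i}
Tree: B1–B2, B1–B3, B1–B4, B1–B5, B5–B6
The largest bag has 4 vertices, giving width 3; this decomposition certifies tw(G) ≤ 3. For the lower bound, the 4 vertices {d, f, g, h} are pairwise adjacent, and any tree decomposition puts a clique entirely inside one bag — forcing width ≥ 3. The upper and lower bounds meet at 3, so that is the treewidth.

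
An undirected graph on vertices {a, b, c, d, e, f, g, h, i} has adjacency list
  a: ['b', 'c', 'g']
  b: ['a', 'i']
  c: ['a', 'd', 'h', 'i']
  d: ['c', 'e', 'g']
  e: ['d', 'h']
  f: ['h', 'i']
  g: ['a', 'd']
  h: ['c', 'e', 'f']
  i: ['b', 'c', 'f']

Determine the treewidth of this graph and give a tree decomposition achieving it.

Every bag has size at most 4, so the width is 4 − 1 = 3 and tw(G) ≤ 3. For the lower bound: the 4 vertex sets {a,b,g}, {i}, {c}, {d,e,f,h} are disjoint, each induces a connected subgraph, and every pair is joined by at least one edge of G. Contracting each set to a single vertex therefore yields K_{4} as a minor, and since treewidth is minor-monotone, tw(G) ≥ tw(K_{4}) = 3. Therefore the treewidth is 3.

Treewidth 3.
One such decomposition:
Bags: B1 = {a, b, g, i}  B2 = {a, c, g, i}  B3 = {c, d, g, i}  B4 = {c, d, f, i}  B5 = {c, d, f, h}  B6 = {d, e, f, h}
Tree: B1–B2, B2–B3, B3–B4, B4–B5, B5–B6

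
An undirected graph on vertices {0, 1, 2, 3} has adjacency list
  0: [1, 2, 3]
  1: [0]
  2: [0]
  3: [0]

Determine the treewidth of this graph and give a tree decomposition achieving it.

Every bag has size at most 2, so the width is 2 − 1 = 1 and tw(G) ≤ 1. G has an edge, so its treewidth is at least 1. Combining the bounds, tw(G) = 1.

Treewidth 1.
One optimal decomposition is:
Bags: B1 = {0, 3}  B2 = {0, 2}  B3 = {0, 1}
Tree: B1–B2, B2–B3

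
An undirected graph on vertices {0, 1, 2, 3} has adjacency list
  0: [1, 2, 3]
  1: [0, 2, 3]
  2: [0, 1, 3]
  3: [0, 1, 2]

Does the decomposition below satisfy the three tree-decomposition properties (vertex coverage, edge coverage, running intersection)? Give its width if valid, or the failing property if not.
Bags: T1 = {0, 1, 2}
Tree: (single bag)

No — vertex 3 appears in no bag.

A tree decomposition must satisfy three properties: every vertex lies in some bag; for every edge, both endpoints lie together in some bag; and for every vertex, the bags containing it form a connected subtree. Here vertex 3 appears in no bag, so the decomposition is invalid.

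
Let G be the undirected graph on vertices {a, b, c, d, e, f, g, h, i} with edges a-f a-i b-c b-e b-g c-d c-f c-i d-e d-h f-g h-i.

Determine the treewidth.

3

A width-3 tree decomposition is:
Bags: B1 = {a, f, h, i}  B2 = {c, f, h, i}  B3 = {c, d, f, h}  B4 = {c, d, f, g}  B5 = {b, c, d, g}  B6 = {b, d, e, g}
Tree: B1–B2, B2–B3, B3–B4, B4–B5, B5–B6
Each bag holds 4 vertices, so the decomposition has width 3, which upper-bounds the treewidth. For the lower bound: the 4 vertex sets {a,h,i}, {f}, {c}, {b,d,e,g} are disjoint, each induces a connected subgraph, and every pair is joined by at least one edge of G. Contracting each set to a single vertex therefore yields K_{4} as a minor, and since treewidth is minor-monotone, tw(G) ≥ tw(K_{4}) = 3. The upper and lower bounds meet at 3, so that is the treewidth.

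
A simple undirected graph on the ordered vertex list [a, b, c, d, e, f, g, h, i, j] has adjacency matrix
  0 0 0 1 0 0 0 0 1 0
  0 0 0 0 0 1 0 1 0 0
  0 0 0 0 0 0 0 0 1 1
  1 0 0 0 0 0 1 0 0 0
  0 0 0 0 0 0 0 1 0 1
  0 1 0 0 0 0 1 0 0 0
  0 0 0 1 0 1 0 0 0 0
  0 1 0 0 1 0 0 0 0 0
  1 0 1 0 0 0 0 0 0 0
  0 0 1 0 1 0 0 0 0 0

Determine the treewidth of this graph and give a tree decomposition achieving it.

Treewidth 2.
One such decomposition:
Bags: B1 = {c, i, j}  B2 = {e, i, j}  B3 = {e, h, i}  B4 = {b, h, i}  B5 = {b, f, i}  B6 = {f, g, i}  B7 = {d, g, i}  B8 = {a, d, i}
Tree: B1–B2, B2–B3, B3–B4, B4–B5, B5–B6, B6–B7, B7–B8

Every bag has size at most 3, so the width is 3 − 1 = 2 and tw(G) ≤ 2. The edges i–c–j–e–h–b–f–g–d–a–i form a cycle, so G is not a tree and its treewidth is at least 2. Hence tw(G) = 2 exactly.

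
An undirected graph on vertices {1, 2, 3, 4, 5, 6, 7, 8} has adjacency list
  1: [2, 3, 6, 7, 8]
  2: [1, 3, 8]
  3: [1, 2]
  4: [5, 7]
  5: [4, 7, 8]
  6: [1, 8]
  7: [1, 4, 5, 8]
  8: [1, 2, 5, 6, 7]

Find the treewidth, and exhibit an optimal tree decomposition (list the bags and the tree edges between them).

Every bag has size at most 3, so the width is 3 − 1 = 2 and tw(G) ≤ 2. On the other hand G contains the 3-clique {1, 2, 8}. A clique must lie in a single bag of any decomposition, so no decomposition can have width below 2. Hence tw(G) = 2 exactly.

Treewidth 2.
One such decomposition:
Bags: B1 = {1, 6, 8}  B2 = {1, 2, 8}  B3 = {1, 2, 3}  B4 = {1, 7, 8}  B5 = {5, 7, 8}  B6 = {4, 5, 7}
Tree: B1–B2, B2–B3, B2–B4, B4–B5, B5–B6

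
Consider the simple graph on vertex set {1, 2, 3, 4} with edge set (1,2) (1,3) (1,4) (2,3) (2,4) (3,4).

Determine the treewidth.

3

A width-3 tree decomposition is:
Bags: B1 = {1, 2, 3, 4}
Tree: (single bag)
A single bag containing all 4 vertices is trivially a valid decomposition of width 3. Conversely, {1, 2, 3, 4} is a clique of size 4, and the vertices of any clique must share a bag in every tree decomposition; so some bag has ≥ 4 vertices and tw(G) ≥ 3. Therefore the treewidth is 3.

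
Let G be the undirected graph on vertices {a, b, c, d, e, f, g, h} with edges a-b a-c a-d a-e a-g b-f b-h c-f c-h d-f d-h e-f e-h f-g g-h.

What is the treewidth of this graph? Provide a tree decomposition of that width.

Treewidth 3.
One such decomposition:
Bags: B1 = {a, f, g, h}  B2 = {a, c, f, h}  B3 = {a, b, f, h}  B4 = {a, d, f, h}  B5 = {a, e, f, h}
Tree: B1–B2, B2–B3, B3–B4, B4–B5

The largest bag has 4 vertices, giving width 3; this decomposition certifies tw(G) ≤ 3. For the lower bound: the 4 vertex sets {f,g}, {a,c}, {h}, {b} are disjoint, each induces a connected subgraph, and every pair is joined by at least one edge of G. Contracting each set to a single vertex therefore yields K_{4} as a minor, and since treewidth is minor-monotone, tw(G) ≥ tw(K_{4}) = 3. Hence tw(G) = 3 exactly.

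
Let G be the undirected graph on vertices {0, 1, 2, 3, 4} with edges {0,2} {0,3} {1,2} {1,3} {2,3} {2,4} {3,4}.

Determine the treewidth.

2

A width-2 tree decomposition is:
Bags: B1 = {1, 2, 3}  B2 = {2, 3, 4}  B3 = {0, 2, 3}
Tree: B1–B2, B1–B3
The largest bag has 3 vertices, giving width 2; this decomposition certifies tw(G) ≤ 2. For the lower bound, the 3 vertices {0, 2, 3} are pairwise adjacent, and any tree decomposition puts a clique entirely inside one bag — forcing width ≥ 2. Hence tw(G) = 2 exactly.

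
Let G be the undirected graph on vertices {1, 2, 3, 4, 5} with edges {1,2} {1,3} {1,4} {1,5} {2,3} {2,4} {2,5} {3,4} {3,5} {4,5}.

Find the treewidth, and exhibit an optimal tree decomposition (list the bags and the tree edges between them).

Treewidth 4.
Bags: B1 = {1, 2, 3, 4, 5}
Tree: (single bag)

A single bag containing all 5 vertices is trivially a valid decomposition of width 4. Conversely, {1, 2, 3, 4, 5} is a clique of size 5, and the vertices of any clique must share a bag in every tree decomposition; so some bag has ≥ 5 vertices and tw(G) ≥ 4. The upper and lower bounds meet at 4, so that is the treewidth.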